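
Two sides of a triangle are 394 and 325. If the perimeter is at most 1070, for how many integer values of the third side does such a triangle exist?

282

Triangle inequality: 69 < x < 719. Perimeter ≤ 1070 gives x ≤ 1070 − 394 − 325 = 351.
So 69 < x ≤ 351; integers 70 through 351: 282 values.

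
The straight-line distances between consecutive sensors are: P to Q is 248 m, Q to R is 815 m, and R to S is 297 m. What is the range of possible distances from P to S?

The maximum is all hops collinear in one direction: 248 + 815 + 297 = 1360.
The longest hop is 815; the others sum to 545. Folding the others back against it leaves at least 815 − 545 = 270.

270 ≤ PS ≤ 1360 m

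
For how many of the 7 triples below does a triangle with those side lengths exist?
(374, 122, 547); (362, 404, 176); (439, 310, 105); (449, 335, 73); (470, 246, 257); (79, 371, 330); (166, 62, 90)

3

(122,374,547): 122+374 ≤ 547 → not valid
(176,362,404): 176+362 > 404 → valid
(105,310,439): 105+310 ≤ 439 → not valid
(73,335,449): 73+335 ≤ 449 → not valid
(246,257,470): 246+257 > 470 → valid
(79,330,371): 79+330 > 371 → valid
(62,90,166): 62+90 ≤ 166 → not valid
3 of the 7 triples form a triangle.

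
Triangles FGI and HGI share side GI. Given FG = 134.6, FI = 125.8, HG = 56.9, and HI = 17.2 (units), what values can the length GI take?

39.7 < GI < 74.1

From triangle FGI: |134.6 − 125.8| < GI < 134.6 + 125.8, i.e. 8.8 < GI < 260.4.
From triangle HGI: 39.7 < GI < 74.1.
Both must hold, so GI lies in the intersection.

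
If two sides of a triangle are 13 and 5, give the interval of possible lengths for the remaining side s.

8 < s < 18

By the triangle inequality, s must be less than 13 + 5 = 18 and greater than |13 − 5| = 8.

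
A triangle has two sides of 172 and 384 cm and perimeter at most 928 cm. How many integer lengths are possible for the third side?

Triangle inequality: 212 < x < 556. Perimeter ≤ 928 gives x ≤ 928 − 172 − 384 = 372.
So 212 < x ≤ 372; integers 213 through 372: 160 values.

160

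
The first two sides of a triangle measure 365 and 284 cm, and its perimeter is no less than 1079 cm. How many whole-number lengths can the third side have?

219

Triangle inequality: 81 < x < 649. Perimeter ≥ 1079 gives x ≥ 1079 − 365 − 284 = 430.
So 430 ≤ x < 649; integers 430 through 648: 219 values.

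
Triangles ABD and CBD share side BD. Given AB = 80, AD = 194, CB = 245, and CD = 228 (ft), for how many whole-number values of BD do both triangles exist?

From triangle ABD: 114 < BD < 274.
From triangle CBD: 17 < BD < 473.
Intersection: 114 < BD < 274, so integers 115 through 273: 159 values.

159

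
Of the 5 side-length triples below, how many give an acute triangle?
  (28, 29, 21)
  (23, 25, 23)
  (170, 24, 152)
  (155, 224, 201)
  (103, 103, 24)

4

(28,29,21): 21²+28² = 1225 > 841 = 29² → acute
(23,25,23): 23²+23² = 1058 > 625 = 25² → acute
(170,24,152): 24²+152² = 23680 < 28900 = 170² → obtuse
(155,224,201): 155²+201² = 64426 > 50176 = 224² → acute
(103,103,24): 24²+103² = 11185 > 10609 = 103² → acute
4 of the 5 are acute.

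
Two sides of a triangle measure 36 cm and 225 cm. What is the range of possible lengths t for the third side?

By the triangle inequality, t must be less than 36 + 225 = 261 and greater than |36 − 225| = 189.

189 < t < 261 (cm)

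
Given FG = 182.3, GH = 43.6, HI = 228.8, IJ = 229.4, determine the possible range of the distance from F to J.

0 ≤ FJ ≤ 684.1

The maximum is all hops collinear in one direction: 182.3 + 43.6 + 228.8 + 229.4 = 684.1.
The longest hop is 229.4; the others sum to 454.7. Since 229.4 ≤ 454.7, the path can fold back on itself completely, so the minimum distance is 0.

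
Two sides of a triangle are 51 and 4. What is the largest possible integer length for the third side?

54

The third side must be strictly less than 51 + 4 = 55.
The largest integer below 55 is 54.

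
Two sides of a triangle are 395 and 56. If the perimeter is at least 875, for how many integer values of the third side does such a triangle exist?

27

Triangle inequality: 339 < x < 451. Perimeter ≥ 875 gives x ≥ 875 − 395 − 56 = 424.
So 424 ≤ x < 451; integers 424 through 450: 27 values.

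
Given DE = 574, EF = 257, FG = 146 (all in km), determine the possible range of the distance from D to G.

The maximum is all hops collinear in one direction: 574 + 257 + 146 = 977.
The longest hop is 574; the others sum to 403. Folding the others back against it leaves at least 574 − 403 = 171.

171 ≤ DG ≤ 977 km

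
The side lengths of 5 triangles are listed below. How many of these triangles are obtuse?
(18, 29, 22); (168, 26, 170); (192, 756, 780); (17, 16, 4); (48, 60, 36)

(18,29,22): 18²+22² = 808 < 841 = 29² → obtuse
(168,26,170): 26²+168² = 28900 = 170² → right
(192,756,780): 192²+756² = 608400 = 780² → right
(17,16,4): 4²+16² = 272 < 289 = 17² → obtuse
(48,60,36): 36²+48² = 3600 = 60² → right
2 of the 5 are obtuse.

2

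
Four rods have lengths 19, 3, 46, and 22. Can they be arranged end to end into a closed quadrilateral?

No

For a quadrilateral, each side must be shorter than the sum of the others.
Here the longest side is 46, but the remaining 3 sides sum to only 44.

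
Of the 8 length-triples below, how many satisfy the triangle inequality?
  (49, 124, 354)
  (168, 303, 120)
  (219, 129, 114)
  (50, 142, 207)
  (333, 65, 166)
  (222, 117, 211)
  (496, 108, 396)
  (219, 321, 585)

3

(49,124,354): 49+124 ≤ 354 → not valid
(120,168,303): 120+168 ≤ 303 → not valid
(114,129,219): 114+129 > 219 → valid
(50,142,207): 50+142 ≤ 207 → not valid
(65,166,333): 65+166 ≤ 333 → not valid
(117,211,222): 117+211 > 222 → valid
(108,396,496): 108+396 > 496 → valid
(219,321,585): 219+321 ≤ 585 → not valid
3 of the 8 triples form a triangle.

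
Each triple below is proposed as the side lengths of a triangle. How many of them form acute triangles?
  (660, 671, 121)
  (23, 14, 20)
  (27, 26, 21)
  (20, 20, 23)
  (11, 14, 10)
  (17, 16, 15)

(660,671,121): 121²+660² = 450241 = 671² → right
(23,14,20): 14²+20² = 596 > 529 = 23² → acute
(27,26,21): 21²+26² = 1117 > 729 = 27² → acute
(20,20,23): 20²+20² = 800 > 529 = 23² → acute
(11,14,10): 10²+11² = 221 > 196 = 14² → acute
(17,16,15): 15²+16² = 481 > 289 = 17² → acute
5 of the 6 are acute.

5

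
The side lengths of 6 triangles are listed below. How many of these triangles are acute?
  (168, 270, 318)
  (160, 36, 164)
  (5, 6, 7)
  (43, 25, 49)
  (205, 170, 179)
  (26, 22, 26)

(168,270,318): 168²+270² = 101124 = 318² → right
(160,36,164): 36²+160² = 26896 = 164² → right
(5,6,7): 5²+6² = 61 > 49 = 7² → acute
(43,25,49): 25²+43² = 2474 > 2401 = 49² → acute
(205,170,179): 170²+179² = 60941 > 42025 = 205² → acute
(26,22,26): 22²+26² = 1160 > 676 = 26² → acute
4 of the 6 are acute.

4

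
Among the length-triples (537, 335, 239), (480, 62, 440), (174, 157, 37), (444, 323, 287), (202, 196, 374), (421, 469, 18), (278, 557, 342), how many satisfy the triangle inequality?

6

(239,335,537): 239+335 > 537 → valid
(62,440,480): 62+440 > 480 → valid
(37,157,174): 37+157 > 174 → valid
(287,323,444): 287+323 > 444 → valid
(196,202,374): 196+202 > 374 → valid
(18,421,469): 18+421 ≤ 469 → not valid
(278,342,557): 278+342 > 557 → valid
6 of the 7 triples form a triangle.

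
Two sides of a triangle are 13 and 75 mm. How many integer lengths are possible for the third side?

25

The third side lies in the open interval (62, 88).
Integers from 63 to 87 inclusive: 87 − 63 + 1 = 25.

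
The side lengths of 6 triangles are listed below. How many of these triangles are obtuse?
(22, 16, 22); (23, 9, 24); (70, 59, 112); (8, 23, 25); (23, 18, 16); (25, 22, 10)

3

(22,16,22): 16²+22² = 740 > 484 = 22² → acute
(23,9,24): 9²+23² = 610 > 576 = 24² → acute
(70,59,112): 59²+70² = 8381 < 12544 = 112² → obtuse
(8,23,25): 8²+23² = 593 < 625 = 25² → obtuse
(23,18,16): 16²+18² = 580 > 529 = 23² → acute
(25,22,10): 10²+22² = 584 < 625 = 25² → obtuse
3 of the 6 are obtuse.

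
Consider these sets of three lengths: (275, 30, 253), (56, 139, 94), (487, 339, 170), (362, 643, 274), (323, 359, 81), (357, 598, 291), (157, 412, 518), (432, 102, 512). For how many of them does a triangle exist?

(30,253,275): 30+253 > 275 → valid
(56,94,139): 56+94 > 139 → valid
(170,339,487): 170+339 > 487 → valid
(274,362,643): 274+362 ≤ 643 → not valid
(81,323,359): 81+323 > 359 → valid
(291,357,598): 291+357 > 598 → valid
(157,412,518): 157+412 > 518 → valid
(102,432,512): 102+432 > 512 → valid
7 of the 8 triples form a triangle.

7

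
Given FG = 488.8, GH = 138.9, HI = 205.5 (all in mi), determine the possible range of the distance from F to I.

The maximum is all hops collinear in one direction: 488.8 + 138.9 + 205.5 = 833.2.
The longest hop is 488.8; the others sum to 344.4. Folding the others back against it leaves at least 488.8 − 344.4 = 144.4.

144.4 ≤ FI ≤ 833.2 mi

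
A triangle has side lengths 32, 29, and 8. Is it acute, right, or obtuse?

obtuse

Compare the square of the longest side to the sum of squares of the other two: 8² + 29² = 905 < 1024 = 32².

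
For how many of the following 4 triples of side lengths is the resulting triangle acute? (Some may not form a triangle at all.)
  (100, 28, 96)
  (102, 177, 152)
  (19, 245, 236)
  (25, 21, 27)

(100,28,96): 28²+96² = 10000 = 100² → right
(102,177,152): 102²+152² = 33508 > 31329 = 177² → acute
(19,245,236): 19²+236² = 56057 < 60025 = 245² → obtuse
(25,21,27): 21²+25² = 1066 > 729 = 27² → acute
2 of the 4 are acute.

2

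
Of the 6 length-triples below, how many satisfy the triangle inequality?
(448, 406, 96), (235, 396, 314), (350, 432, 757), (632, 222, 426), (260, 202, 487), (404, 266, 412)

(96,406,448): 96+406 > 448 → valid
(235,314,396): 235+314 > 396 → valid
(350,432,757): 350+432 > 757 → valid
(222,426,632): 222+426 > 632 → valid
(202,260,487): 202+260 ≤ 487 → not valid
(266,404,412): 266+404 > 412 → valid
5 of the 6 triples form a triangle.

5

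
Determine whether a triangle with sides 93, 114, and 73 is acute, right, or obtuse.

Compare the square of the longest side to the sum of squares of the other two: 73² + 93² = 13978 > 12996 = 114².

acute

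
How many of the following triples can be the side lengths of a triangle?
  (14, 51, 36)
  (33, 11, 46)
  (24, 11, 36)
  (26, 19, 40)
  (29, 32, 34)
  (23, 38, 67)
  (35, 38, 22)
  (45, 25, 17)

3

(14,36,51): 14+36 ≤ 51 → not valid
(11,33,46): 11+33 ≤ 46 → not valid
(11,24,36): 11+24 ≤ 36 → not valid
(19,26,40): 19+26 > 40 → valid
(29,32,34): 29+32 > 34 → valid
(23,38,67): 23+38 ≤ 67 → not valid
(22,35,38): 22+35 > 38 → valid
(17,25,45): 17+25 ≤ 45 → not valid
3 of the 8 triples form a triangle.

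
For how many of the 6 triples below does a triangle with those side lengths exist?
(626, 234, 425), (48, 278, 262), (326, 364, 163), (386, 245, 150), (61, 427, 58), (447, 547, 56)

4

(234,425,626): 234+425 > 626 → valid
(48,262,278): 48+262 > 278 → valid
(163,326,364): 163+326 > 364 → valid
(150,245,386): 150+245 > 386 → valid
(58,61,427): 58+61 ≤ 427 → not valid
(56,447,547): 56+447 ≤ 547 → not valid
4 of the 6 triples form a triangle.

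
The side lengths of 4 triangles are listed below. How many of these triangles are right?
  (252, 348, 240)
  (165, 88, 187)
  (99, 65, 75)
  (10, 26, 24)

(252,348,240): 240²+252² = 121104 = 348² → right
(165,88,187): 88²+165² = 34969 = 187² → right
(99,65,75): 65²+75² = 9850 > 9801 = 99² → acute
(10,26,24): 10²+24² = 676 = 26² → right
3 of the 4 are right.

3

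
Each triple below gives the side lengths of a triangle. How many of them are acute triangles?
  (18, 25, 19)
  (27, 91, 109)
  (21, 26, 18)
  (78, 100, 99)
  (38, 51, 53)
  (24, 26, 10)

(18,25,19): 18²+19² = 685 > 625 = 25² → acute
(27,91,109): 27²+91² = 9010 < 11881 = 109² → obtuse
(21,26,18): 18²+21² = 765 > 676 = 26² → acute
(78,100,99): 78²+99² = 15885 > 10000 = 100² → acute
(38,51,53): 38²+51² = 4045 > 2809 = 53² → acute
(24,26,10): 10²+24² = 676 = 26² → right
4 of the 6 are acute.

4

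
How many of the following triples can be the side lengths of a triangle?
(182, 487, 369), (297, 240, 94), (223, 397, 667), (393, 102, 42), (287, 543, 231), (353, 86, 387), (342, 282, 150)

(182,369,487): 182+369 > 487 → valid
(94,240,297): 94+240 > 297 → valid
(223,397,667): 223+397 ≤ 667 → not valid
(42,102,393): 42+102 ≤ 393 → not valid
(231,287,543): 231+287 ≤ 543 → not valid
(86,353,387): 86+353 > 387 → valid
(150,282,342): 150+282 > 342 → valid
4 of the 7 triples form a triangle.

4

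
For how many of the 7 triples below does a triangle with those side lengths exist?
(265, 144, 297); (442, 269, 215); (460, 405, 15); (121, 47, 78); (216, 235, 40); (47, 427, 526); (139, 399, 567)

(144,265,297): 144+265 > 297 → valid
(215,269,442): 215+269 > 442 → valid
(15,405,460): 15+405 ≤ 460 → not valid
(47,78,121): 47+78 > 121 → valid
(40,216,235): 40+216 > 235 → valid
(47,427,526): 47+427 ≤ 526 → not valid
(139,399,567): 139+399 ≤ 567 → not valid
4 of the 7 triples form a triangle.

4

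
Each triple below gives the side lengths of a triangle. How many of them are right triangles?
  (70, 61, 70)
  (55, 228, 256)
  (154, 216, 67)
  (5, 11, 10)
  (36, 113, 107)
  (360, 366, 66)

1

(70,61,70): 61²+70² = 8621 > 4900 = 70² → acute
(55,228,256): 55²+228² = 55009 < 65536 = 256² → obtuse
(154,216,67): 67²+154² = 28205 < 46656 = 216² → obtuse
(5,11,10): 5²+10² = 125 > 121 = 11² → acute
(36,113,107): 36²+107² = 12745 < 12769 = 113² → obtuse
(360,366,66): 66²+360² = 133956 = 366² → right
1 of the 6 is right.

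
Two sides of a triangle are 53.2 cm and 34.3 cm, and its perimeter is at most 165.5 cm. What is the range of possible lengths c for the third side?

Triangle inequality alone gives 18.9 < c < 87.5.
The perimeter condition gives c ≤ 165.5 − 53.2 − 34.3 = 78.0.
Intersecting the two: 18.9 < c ≤ 78.0.

18.9 < c ≤ 78.0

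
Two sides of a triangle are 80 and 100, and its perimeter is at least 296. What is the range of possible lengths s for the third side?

116 ≤ s < 180

Triangle inequality alone gives 20 < s < 180.
The perimeter condition gives s ≥ 296 − 80 − 100 = 116.
Intersecting the two: 116 ≤ s < 180.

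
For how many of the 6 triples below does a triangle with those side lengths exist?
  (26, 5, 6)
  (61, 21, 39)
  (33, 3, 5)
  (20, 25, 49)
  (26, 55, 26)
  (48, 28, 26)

(5,6,26): 5+6 ≤ 26 → not valid
(21,39,61): 21+39 ≤ 61 → not valid
(3,5,33): 3+5 ≤ 33 → not valid
(20,25,49): 20+25 ≤ 49 → not valid
(26,26,55): 26+26 ≤ 55 → not valid
(26,28,48): 26+28 > 48 → valid
1 of the 6 triples forms a triangle.

1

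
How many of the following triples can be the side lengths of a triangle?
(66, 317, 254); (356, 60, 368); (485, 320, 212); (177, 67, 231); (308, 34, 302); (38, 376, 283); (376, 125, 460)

(66,254,317): 66+254 > 317 → valid
(60,356,368): 60+356 > 368 → valid
(212,320,485): 212+320 > 485 → valid
(67,177,231): 67+177 > 231 → valid
(34,302,308): 34+302 > 308 → valid
(38,283,376): 38+283 ≤ 376 → not valid
(125,376,460): 125+376 > 460 → valid
6 of the 7 triples form a triangle.

6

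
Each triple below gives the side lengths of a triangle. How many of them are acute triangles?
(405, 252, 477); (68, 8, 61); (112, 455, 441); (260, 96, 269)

1

(405,252,477): 252²+405² = 227529 = 477² → right
(68,8,61): 8²+61² = 3785 < 4624 = 68² → obtuse
(112,455,441): 112²+441² = 207025 = 455² → right
(260,96,269): 96²+260² = 76816 > 72361 = 269² → acute
1 of the 4 is acute.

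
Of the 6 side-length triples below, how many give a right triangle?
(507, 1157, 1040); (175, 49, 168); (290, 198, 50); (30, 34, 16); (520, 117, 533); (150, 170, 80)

5

(507,1157,1040): 507²+1040² = 1338649 = 1157² → right
(175,49,168): 49²+168² = 30625 = 175² → right
(290,198,50): 50+198 ≤ 290, not a triangle
(30,34,16): 16²+30² = 1156 = 34² → right
(520,117,533): 117²+520² = 284089 = 533² → right
(150,170,80): 80²+150² = 28900 = 170² → right
5 of the 6 are right.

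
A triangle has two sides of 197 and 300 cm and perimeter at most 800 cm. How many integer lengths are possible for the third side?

200

Triangle inequality: 103 < x < 497. Perimeter ≤ 800 gives x ≤ 800 − 197 − 300 = 303.
So 103 < x ≤ 303; integers 104 through 303: 200 values.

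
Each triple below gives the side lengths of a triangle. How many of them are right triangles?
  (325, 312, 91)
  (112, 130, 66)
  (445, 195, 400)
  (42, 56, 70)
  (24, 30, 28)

4

(325,312,91): 91²+312² = 105625 = 325² → right
(112,130,66): 66²+112² = 16900 = 130² → right
(445,195,400): 195²+400² = 198025 = 445² → right
(42,56,70): 42²+56² = 4900 = 70² → right
(24,30,28): 24²+28² = 1360 > 900 = 30² → acute
4 of the 5 are right.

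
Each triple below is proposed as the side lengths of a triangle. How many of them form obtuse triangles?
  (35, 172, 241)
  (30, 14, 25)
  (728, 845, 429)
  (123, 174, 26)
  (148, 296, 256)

(35,172,241): 35+172 ≤ 241, not a triangle
(30,14,25): 14²+25² = 821 < 900 = 30² → obtuse
(728,845,429): 429²+728² = 714025 = 845² → right
(123,174,26): 26+123 ≤ 174, not a triangle
(148,296,256): 148²+256² = 87440 < 87616 = 296² → obtuse
2 of the 5 are obtuse.

2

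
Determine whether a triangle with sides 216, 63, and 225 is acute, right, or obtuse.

Compare the square of the longest side to the sum of squares of the other two: 63² + 216² = 50625 = 225².

right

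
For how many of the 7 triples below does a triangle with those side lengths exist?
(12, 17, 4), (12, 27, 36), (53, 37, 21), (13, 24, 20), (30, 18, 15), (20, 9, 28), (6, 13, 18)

6

(4,12,17): 4+12 ≤ 17 → not valid
(12,27,36): 12+27 > 36 → valid
(21,37,53): 21+37 > 53 → valid
(13,20,24): 13+20 > 24 → valid
(15,18,30): 15+18 > 30 → valid
(9,20,28): 9+20 > 28 → valid
(6,13,18): 6+13 > 18 → valid
6 of the 7 triples form a triangle.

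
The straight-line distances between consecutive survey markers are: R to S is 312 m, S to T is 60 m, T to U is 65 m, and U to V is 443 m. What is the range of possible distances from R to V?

The maximum is all hops collinear in one direction: 312 + 60 + 65 + 443 = 880.
The longest hop is 443; the others sum to 437. Folding the others back against it leaves at least 443 − 437 = 6.

6 ≤ RV ≤ 880 m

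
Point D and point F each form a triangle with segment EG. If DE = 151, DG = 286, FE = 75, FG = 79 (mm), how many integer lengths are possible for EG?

From triangle DEG: 135 < EG < 437.
From triangle FEG: 4 < EG < 154.
Intersection: 135 < EG < 154, so integers 136 through 153: 18 values.

18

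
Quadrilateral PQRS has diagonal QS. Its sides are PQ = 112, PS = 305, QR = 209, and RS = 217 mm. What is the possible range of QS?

193 < QS < 417

From triangle PQS: |112 − 305| < QS < 112 + 305, i.e. 193 < QS < 417.
From triangle RQS: 8 < QS < 426.
Both must hold, so QS lies in the intersection.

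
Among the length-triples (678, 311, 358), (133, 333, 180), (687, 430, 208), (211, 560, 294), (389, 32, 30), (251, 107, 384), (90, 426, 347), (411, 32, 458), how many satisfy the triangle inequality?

(311,358,678): 311+358 ≤ 678 → not valid
(133,180,333): 133+180 ≤ 333 → not valid
(208,430,687): 208+430 ≤ 687 → not valid
(211,294,560): 211+294 ≤ 560 → not valid
(30,32,389): 30+32 ≤ 389 → not valid
(107,251,384): 107+251 ≤ 384 → not valid
(90,347,426): 90+347 > 426 → valid
(32,411,458): 32+411 ≤ 458 → not valid
1 of the 8 triples forms a triangle.

1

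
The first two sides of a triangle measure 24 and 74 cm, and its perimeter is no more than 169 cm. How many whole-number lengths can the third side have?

21

Triangle inequality: 50 < x < 98. Perimeter ≤ 169 gives x ≤ 169 − 24 − 74 = 71.
So 50 < x ≤ 71; integers 51 through 71: 21 values.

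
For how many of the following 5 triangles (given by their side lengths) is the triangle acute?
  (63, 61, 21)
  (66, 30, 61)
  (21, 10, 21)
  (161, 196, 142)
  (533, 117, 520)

4

(63,61,21): 21²+61² = 4162 > 3969 = 63² → acute
(66,30,61): 30²+61² = 4621 > 4356 = 66² → acute
(21,10,21): 10²+21² = 541 > 441 = 21² → acute
(161,196,142): 142²+161² = 46085 > 38416 = 196² → acute
(533,117,520): 117²+520² = 284089 = 533² → right
4 of the 5 are acute.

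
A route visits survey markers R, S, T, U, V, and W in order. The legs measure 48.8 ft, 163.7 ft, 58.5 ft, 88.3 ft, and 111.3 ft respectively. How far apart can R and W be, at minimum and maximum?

0 ≤ RW ≤ 470.6 ft

The maximum is all hops collinear in one direction: 48.8 + 163.7 + 58.5 + 88.3 + 111.3 = 470.6.
The longest hop is 163.7; the others sum to 306.9. Since 163.7 ≤ 306.9, the path can fold back on itself completely, so the minimum distance is 0.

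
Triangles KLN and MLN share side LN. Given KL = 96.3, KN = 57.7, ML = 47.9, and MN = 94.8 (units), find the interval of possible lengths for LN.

From triangle KLN: |96.3 − 57.7| < LN < 96.3 + 57.7, i.e. 38.6 < LN < 154.0.
From triangle MLN: 46.9 < LN < 142.7.
Both must hold, so LN lies in the intersection.

46.9 < LN < 142.7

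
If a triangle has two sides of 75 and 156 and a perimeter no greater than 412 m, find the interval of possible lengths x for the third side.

Triangle inequality alone gives 81 < x < 231.
The perimeter condition gives x ≤ 412 − 75 − 156 = 181.
Intersecting the two: 81 < x ≤ 181.

81 < x ≤ 181 m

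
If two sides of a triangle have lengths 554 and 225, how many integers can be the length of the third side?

The third side lies in the open interval (329, 779).
Integers from 330 to 778 inclusive: 778 − 330 + 1 = 449.

449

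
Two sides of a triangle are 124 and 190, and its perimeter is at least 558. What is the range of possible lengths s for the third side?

244 ≤ s < 314

Triangle inequality alone gives 66 < s < 314.
The perimeter condition gives s ≥ 558 − 124 − 190 = 244.
Intersecting the two: 244 ≤ s < 314.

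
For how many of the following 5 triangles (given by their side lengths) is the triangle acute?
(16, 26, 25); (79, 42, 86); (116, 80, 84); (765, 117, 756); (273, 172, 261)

3

(16,26,25): 16²+25² = 881 > 676 = 26² → acute
(79,42,86): 42²+79² = 8005 > 7396 = 86² → acute
(116,80,84): 80²+84² = 13456 = 116² → right
(765,117,756): 117²+756² = 585225 = 765² → right
(273,172,261): 172²+261² = 97705 > 74529 = 273² → acute
3 of the 5 are acute.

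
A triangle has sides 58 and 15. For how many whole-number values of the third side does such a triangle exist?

The third side lies in the open interval (43, 73).
Integers from 44 to 72 inclusive: 72 − 44 + 1 = 29.

29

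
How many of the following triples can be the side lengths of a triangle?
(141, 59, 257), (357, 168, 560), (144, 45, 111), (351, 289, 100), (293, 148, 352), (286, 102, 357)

(59,141,257): 59+141 ≤ 257 → not valid
(168,357,560): 168+357 ≤ 560 → not valid
(45,111,144): 45+111 > 144 → valid
(100,289,351): 100+289 > 351 → valid
(148,293,352): 148+293 > 352 → valid
(102,286,357): 102+286 > 357 → valid
4 of the 6 triples form a triangle.

4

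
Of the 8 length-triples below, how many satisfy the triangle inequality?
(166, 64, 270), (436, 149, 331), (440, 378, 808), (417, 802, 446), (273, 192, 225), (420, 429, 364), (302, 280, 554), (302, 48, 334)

(64,166,270): 64+166 ≤ 270 → not valid
(149,331,436): 149+331 > 436 → valid
(378,440,808): 378+440 > 808 → valid
(417,446,802): 417+446 > 802 → valid
(192,225,273): 192+225 > 273 → valid
(364,420,429): 364+420 > 429 → valid
(280,302,554): 280+302 > 554 → valid
(48,302,334): 48+302 > 334 → valid
7 of the 8 triples form a triangle.

7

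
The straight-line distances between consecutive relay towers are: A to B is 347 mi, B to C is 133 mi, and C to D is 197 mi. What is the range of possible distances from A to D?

The maximum is all hops collinear in one direction: 347 + 133 + 197 = 677.
The longest hop is 347; the others sum to 330. Folding the others back against it leaves at least 347 − 330 = 17.

17 ≤ AD ≤ 677 mi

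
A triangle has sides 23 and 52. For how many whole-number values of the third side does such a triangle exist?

The third side lies in the open interval (29, 75).
Integers from 30 to 74 inclusive: 74 − 30 + 1 = 45.

45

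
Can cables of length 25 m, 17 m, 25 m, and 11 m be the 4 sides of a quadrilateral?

Yes

A quadrilateral exists iff every side is shorter than the sum of the others — equivalently, the longest side is less than the sum of the rest.
Longest side 25 < 53 (sum of the remaining 3), so yes.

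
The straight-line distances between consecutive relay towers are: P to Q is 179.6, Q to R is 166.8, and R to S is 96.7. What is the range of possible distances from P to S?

The maximum is all hops collinear in one direction: 179.6 + 166.8 + 96.7 = 443.1.
The longest hop is 179.6; the others sum to 263.5. Since 179.6 ≤ 263.5, the path can fold back on itself completely, so the minimum distance is 0.

0 ≤ PS ≤ 443.1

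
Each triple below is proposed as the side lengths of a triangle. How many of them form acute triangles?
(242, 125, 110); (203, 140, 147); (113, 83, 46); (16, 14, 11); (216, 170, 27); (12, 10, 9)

(242,125,110): 110+125 ≤ 242, not a triangle
(203,140,147): 140²+147² = 41209 = 203² → right
(113,83,46): 46²+83² = 9005 < 12769 = 113² → obtuse
(16,14,11): 11²+14² = 317 > 256 = 16² → acute
(216,170,27): 27+170 ≤ 216, not a triangle
(12,10,9): 9²+10² = 181 > 144 = 12² → acute
2 of the 6 are acute.

2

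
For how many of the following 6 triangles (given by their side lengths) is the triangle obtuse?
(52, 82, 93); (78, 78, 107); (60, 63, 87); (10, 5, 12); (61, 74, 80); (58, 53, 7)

(52,82,93): 52²+82² = 9428 > 8649 = 93² → acute
(78,78,107): 78²+78² = 12168 > 11449 = 107² → acute
(60,63,87): 60²+63² = 7569 = 87² → right
(10,5,12): 5²+10² = 125 < 144 = 12² → obtuse
(61,74,80): 61²+74² = 9197 > 6400 = 80² → acute
(58,53,7): 7²+53² = 2858 < 3364 = 58² → obtuse
2 of the 6 are obtuse.

2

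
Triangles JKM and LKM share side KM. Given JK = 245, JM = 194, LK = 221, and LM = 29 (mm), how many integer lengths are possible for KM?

57

From triangle JKM: 51 < KM < 439.
From triangle LKM: 192 < KM < 250.
Intersection: 192 < KM < 250, so integers 193 through 249: 57 values.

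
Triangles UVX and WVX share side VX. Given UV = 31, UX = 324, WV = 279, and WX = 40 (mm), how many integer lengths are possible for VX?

25

From triangle UVX: 293 < VX < 355.
From triangle WVX: 239 < VX < 319.
Intersection: 293 < VX < 319, so integers 294 through 318: 25 values.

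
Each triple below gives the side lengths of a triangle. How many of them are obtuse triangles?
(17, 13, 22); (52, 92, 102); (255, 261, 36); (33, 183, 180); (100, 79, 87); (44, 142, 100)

3

(17,13,22): 13²+17² = 458 < 484 = 22² → obtuse
(52,92,102): 52²+92² = 11168 > 10404 = 102² → acute
(255,261,36): 36²+255² = 66321 < 68121 = 261² → obtuse
(33,183,180): 33²+180² = 33489 = 183² → right
(100,79,87): 79²+87² = 13810 > 10000 = 100² → acute
(44,142,100): 44²+100² = 11936 < 20164 = 142² → obtuse
3 of the 6 are obtuse.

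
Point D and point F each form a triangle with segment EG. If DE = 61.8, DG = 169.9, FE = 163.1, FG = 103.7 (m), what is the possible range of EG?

From triangle DEG: |61.8 − 169.9| < EG < 61.8 + 169.9, i.e. 108.1 < EG < 231.7.
From triangle FEG: 59.4 < EG < 266.8.
Both must hold, so EG lies in the intersection.

108.1 < EG < 231.7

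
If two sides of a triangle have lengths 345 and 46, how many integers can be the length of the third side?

91

The third side lies in the open interval (299, 391).
Integers from 300 to 390 inclusive: 390 − 300 + 1 = 91.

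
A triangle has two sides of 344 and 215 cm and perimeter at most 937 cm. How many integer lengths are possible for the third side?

249

Triangle inequality: 129 < x < 559. Perimeter ≤ 937 gives x ≤ 937 − 344 − 215 = 378.
So 129 < x ≤ 378; integers 130 through 378: 249 values.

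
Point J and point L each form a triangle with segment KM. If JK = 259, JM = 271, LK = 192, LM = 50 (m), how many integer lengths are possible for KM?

99

From triangle JKM: 12 < KM < 530.
From triangle LKM: 142 < KM < 242.
Intersection: 142 < KM < 242, so integers 143 through 241: 99 values.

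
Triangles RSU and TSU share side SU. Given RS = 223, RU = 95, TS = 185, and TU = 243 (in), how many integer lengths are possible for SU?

189

From triangle RSU: 128 < SU < 318.
From triangle TSU: 58 < SU < 428.
Intersection: 128 < SU < 318, so integers 129 through 317: 189 values.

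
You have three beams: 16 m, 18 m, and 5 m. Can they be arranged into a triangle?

Yes

The longest side is 18, and the other two sum to 21.
Since 21 > 18, the triangle inequality holds.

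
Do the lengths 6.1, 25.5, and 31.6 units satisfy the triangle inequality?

The two shorter sides sum to 31.6, exactly equal to the longest side 31.6.
That gives only a degenerate (flat) triangle — the inequality must be strict.

No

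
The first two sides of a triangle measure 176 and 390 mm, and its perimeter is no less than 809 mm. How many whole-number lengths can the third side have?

Triangle inequality: 214 < x < 566. Perimeter ≥ 809 gives x ≥ 809 − 176 − 390 = 243.
So 243 ≤ x < 566; integers 243 through 565: 323 values.

323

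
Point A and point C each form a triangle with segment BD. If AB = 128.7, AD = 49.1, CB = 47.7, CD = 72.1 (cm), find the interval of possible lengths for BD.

From triangle ABD: |128.7 − 49.1| < BD < 128.7 + 49.1, i.e. 79.6 < BD < 177.8.
From triangle CBD: 24.4 < BD < 119.8.
Both must hold, so BD lies in the intersection.

79.6 < BD < 119.8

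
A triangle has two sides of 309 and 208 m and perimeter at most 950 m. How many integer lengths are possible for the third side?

Triangle inequality: 101 < x < 517. Perimeter ≤ 950 gives x ≤ 950 − 309 − 208 = 433.
So 101 < x ≤ 433; integers 102 through 433: 332 values.

332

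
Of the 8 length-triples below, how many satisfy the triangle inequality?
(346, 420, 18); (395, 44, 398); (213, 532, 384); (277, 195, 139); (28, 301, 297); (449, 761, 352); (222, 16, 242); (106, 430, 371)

6

(18,346,420): 18+346 ≤ 420 → not valid
(44,395,398): 44+395 > 398 → valid
(213,384,532): 213+384 > 532 → valid
(139,195,277): 139+195 > 277 → valid
(28,297,301): 28+297 > 301 → valid
(352,449,761): 352+449 > 761 → valid
(16,222,242): 16+222 ≤ 242 → not valid
(106,371,430): 106+371 > 430 → valid
6 of the 8 triples form a triangle.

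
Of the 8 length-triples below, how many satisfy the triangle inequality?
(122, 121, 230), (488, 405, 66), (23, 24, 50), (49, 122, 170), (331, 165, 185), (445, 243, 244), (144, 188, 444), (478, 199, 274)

(121,122,230): 121+122 > 230 → valid
(66,405,488): 66+405 ≤ 488 → not valid
(23,24,50): 23+24 ≤ 50 → not valid
(49,122,170): 49+122 > 170 → valid
(165,185,331): 165+185 > 331 → valid
(243,244,445): 243+244 > 445 → valid
(144,188,444): 144+188 ≤ 444 → not valid
(199,274,478): 199+274 ≤ 478 → not valid
4 of the 8 triples form a triangle.

4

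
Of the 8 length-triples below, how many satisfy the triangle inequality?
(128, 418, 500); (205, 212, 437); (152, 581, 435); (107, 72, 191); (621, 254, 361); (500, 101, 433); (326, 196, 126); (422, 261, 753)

(128,418,500): 128+418 > 500 → valid
(205,212,437): 205+212 ≤ 437 → not valid
(152,435,581): 152+435 > 581 → valid
(72,107,191): 72+107 ≤ 191 → not valid
(254,361,621): 254+361 ≤ 621 → not valid
(101,433,500): 101+433 > 500 → valid
(126,196,326): 126+196 ≤ 326 → not valid
(261,422,753): 261+422 ≤ 753 → not valid
3 of the 8 triples form a triangle.

3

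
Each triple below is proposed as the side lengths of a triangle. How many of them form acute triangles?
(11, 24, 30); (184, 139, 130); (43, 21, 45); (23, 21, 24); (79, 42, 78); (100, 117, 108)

(11,24,30): 11²+24² = 697 < 900 = 30² → obtuse
(184,139,130): 130²+139² = 36221 > 33856 = 184² → acute
(43,21,45): 21²+43² = 2290 > 2025 = 45² → acute
(23,21,24): 21²+23² = 970 > 576 = 24² → acute
(79,42,78): 42²+78² = 7848 > 6241 = 79² → acute
(100,117,108): 100²+108² = 21664 > 13689 = 117² → acute
5 of the 6 are acute.

5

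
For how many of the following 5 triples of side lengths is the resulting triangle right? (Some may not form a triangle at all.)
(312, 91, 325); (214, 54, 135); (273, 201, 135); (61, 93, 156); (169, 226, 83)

(312,91,325): 91²+312² = 105625 = 325² → right
(214,54,135): 54+135 ≤ 214, not a triangle
(273,201,135): 135²+201² = 58626 < 74529 = 273² → obtuse
(61,93,156): 61+93 ≤ 156, not a triangle
(169,226,83): 83²+169² = 35450 < 51076 = 226² → obtuse
1 of the 5 is right.

1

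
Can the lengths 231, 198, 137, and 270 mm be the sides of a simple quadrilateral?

Yes

A quadrilateral exists iff every side is shorter than the sum of the others — equivalently, the longest side is less than the sum of the rest.
Longest side 270 < 566 (sum of the remaining 3), so yes.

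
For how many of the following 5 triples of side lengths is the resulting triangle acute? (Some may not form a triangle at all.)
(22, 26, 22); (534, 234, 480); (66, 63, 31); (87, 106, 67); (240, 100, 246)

(22,26,22): 22²+22² = 968 > 676 = 26² → acute
(534,234,480): 234²+480² = 285156 = 534² → right
(66,63,31): 31²+63² = 4930 > 4356 = 66² → acute
(87,106,67): 67²+87² = 12058 > 11236 = 106² → acute
(240,100,246): 100²+240² = 67600 > 60516 = 246² → acute
4 of the 5 are acute.

4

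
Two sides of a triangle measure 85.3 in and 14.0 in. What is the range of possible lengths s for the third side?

By the triangle inequality, s must be less than 85.3 + 14.0 = 99.3 and greater than |85.3 − 14.0| = 71.3.

71.3 < s < 99.3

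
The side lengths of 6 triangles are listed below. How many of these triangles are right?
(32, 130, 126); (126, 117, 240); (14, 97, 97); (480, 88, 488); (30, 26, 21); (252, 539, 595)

3

(32,130,126): 32²+126² = 16900 = 130² → right
(126,117,240): 117²+126² = 29565 < 57600 = 240² → obtuse
(14,97,97): 14²+97² = 9605 > 9409 = 97² → acute
(480,88,488): 88²+480² = 238144 = 488² → right
(30,26,21): 21²+26² = 1117 > 900 = 30² → acute
(252,539,595): 252²+539² = 354025 = 595² → right
3 of the 6 are right.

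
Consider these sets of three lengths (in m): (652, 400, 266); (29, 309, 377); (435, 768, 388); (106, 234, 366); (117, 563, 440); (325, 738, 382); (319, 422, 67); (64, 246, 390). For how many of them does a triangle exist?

2

(266,400,652): 266+400 > 652 → valid
(29,309,377): 29+309 ≤ 377 → not valid
(388,435,768): 388+435 > 768 → valid
(106,234,366): 106+234 ≤ 366 → not valid
(117,440,563): 117+440 ≤ 563 → not valid
(325,382,738): 325+382 ≤ 738 → not valid
(67,319,422): 67+319 ≤ 422 → not valid
(64,246,390): 64+246 ≤ 390 → not valid
2 of the 8 triples form a triangle.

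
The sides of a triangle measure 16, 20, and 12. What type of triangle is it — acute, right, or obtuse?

Compare the square of the longest side to the sum of squares of the other two: 12² + 16² = 400 = 20².

right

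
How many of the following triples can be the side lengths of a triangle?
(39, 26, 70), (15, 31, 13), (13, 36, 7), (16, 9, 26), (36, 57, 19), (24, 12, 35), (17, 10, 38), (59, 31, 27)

(26,39,70): 26+39 ≤ 70 → not valid
(13,15,31): 13+15 ≤ 31 → not valid
(7,13,36): 7+13 ≤ 36 → not valid
(9,16,26): 9+16 ≤ 26 → not valid
(19,36,57): 19+36 ≤ 57 → not valid
(12,24,35): 12+24 > 35 → valid
(10,17,38): 10+17 ≤ 38 → not valid
(27,31,59): 27+31 ≤ 59 → not valid
1 of the 8 triples forms a triangle.

1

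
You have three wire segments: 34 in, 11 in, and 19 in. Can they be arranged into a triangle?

The longest side is 34, but the other two sum to only 30.
30 < 34, so the triangle inequality fails.

No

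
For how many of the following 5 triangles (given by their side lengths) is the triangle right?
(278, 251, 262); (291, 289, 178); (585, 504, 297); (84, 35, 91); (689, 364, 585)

(278,251,262): 251²+262² = 131645 > 77284 = 278² → acute
(291,289,178): 178²+289² = 115205 > 84681 = 291² → acute
(585,504,297): 297²+504² = 342225 = 585² → right
(84,35,91): 35²+84² = 8281 = 91² → right
(689,364,585): 364²+585² = 474721 = 689² → right
3 of the 5 are right.

3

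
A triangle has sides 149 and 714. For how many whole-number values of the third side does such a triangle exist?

297

The third side lies in the open interval (565, 863).
Integers from 566 to 862 inclusive: 862 − 566 + 1 = 297.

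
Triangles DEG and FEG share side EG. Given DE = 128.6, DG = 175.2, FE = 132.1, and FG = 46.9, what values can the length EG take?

85.2 < EG < 179.0

From triangle DEG: |128.6 − 175.2| < EG < 128.6 + 175.2, i.e. 46.6 < EG < 303.8.
From triangle FEG: 85.2 < EG < 179.0.
Both must hold, so EG lies in the intersection.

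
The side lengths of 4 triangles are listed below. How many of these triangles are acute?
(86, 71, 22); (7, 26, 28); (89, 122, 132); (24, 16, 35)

1

(86,71,22): 22²+71² = 5525 < 7396 = 86² → obtuse
(7,26,28): 7²+26² = 725 < 784 = 28² → obtuse
(89,122,132): 89²+122² = 22805 > 17424 = 132² → acute
(24,16,35): 16²+24² = 832 < 1225 = 35² → obtuse
1 of the 4 is acute.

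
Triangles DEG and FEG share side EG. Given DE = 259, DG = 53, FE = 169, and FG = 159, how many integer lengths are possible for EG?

105

From triangle DEG: 206 < EG < 312.
From triangle FEG: 10 < EG < 328.
Intersection: 206 < EG < 312, so integers 207 through 311: 105 values.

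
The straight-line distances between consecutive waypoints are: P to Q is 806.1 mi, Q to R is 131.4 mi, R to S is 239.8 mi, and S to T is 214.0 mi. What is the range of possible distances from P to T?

The maximum is all hops collinear in one direction: 806.1 + 131.4 + 239.8 + 214.0 = 1391.3.
The longest hop is 806.1; the others sum to 585.2. Folding the others back against it leaves at least 806.1 − 585.2 = 220.9.

220.9 ≤ PT ≤ 1391.3 mi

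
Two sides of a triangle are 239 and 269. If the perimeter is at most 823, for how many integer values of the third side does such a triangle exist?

285

Triangle inequality: 30 < x < 508. Perimeter ≤ 823 gives x ≤ 823 − 239 − 269 = 315.
So 30 < x ≤ 315; integers 31 through 315: 285 values.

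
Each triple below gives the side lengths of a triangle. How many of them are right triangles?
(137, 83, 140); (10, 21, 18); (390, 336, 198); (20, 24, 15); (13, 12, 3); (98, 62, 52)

1

(137,83,140): 83²+137² = 25658 > 19600 = 140² → acute
(10,21,18): 10²+18² = 424 < 441 = 21² → obtuse
(390,336,198): 198²+336² = 152100 = 390² → right
(20,24,15): 15²+20² = 625 > 576 = 24² → acute
(13,12,3): 3²+12² = 153 < 169 = 13² → obtuse
(98,62,52): 52²+62² = 6548 < 9604 = 98² → obtuse
1 of the 6 is right.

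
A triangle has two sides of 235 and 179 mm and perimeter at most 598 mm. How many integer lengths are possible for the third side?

Triangle inequality: 56 < x < 414. Perimeter ≤ 598 gives x ≤ 598 − 235 − 179 = 184.
So 56 < x ≤ 184; integers 57 through 184: 128 values.

128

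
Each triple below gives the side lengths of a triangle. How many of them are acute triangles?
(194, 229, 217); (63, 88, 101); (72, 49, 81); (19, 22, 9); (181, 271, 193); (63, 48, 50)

4

(194,229,217): 194²+217² = 84725 > 52441 = 229² → acute
(63,88,101): 63²+88² = 11713 > 10201 = 101² → acute
(72,49,81): 49²+72² = 7585 > 6561 = 81² → acute
(19,22,9): 9²+19² = 442 < 484 = 22² → obtuse
(181,271,193): 181²+193² = 70010 < 73441 = 271² → obtuse
(63,48,50): 48²+50² = 4804 > 3969 = 63² → acute
4 of the 6 are acute.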